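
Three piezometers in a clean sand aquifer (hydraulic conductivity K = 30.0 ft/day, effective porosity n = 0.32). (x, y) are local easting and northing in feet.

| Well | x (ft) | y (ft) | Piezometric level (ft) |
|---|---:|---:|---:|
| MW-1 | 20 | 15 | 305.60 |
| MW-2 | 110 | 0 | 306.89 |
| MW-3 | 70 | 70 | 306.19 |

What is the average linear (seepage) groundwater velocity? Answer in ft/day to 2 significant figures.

Taking MW-1 as reference: MW-2−MW-1 = (90, -15, +1.29); MW-3−MW-1 = (50, 55, +0.59).
Determinant of the coordinate differences = 90·55 − 50·(-15) = 5700.
∂h/∂x = [(+1.29)·55 − (+0.59)·(-15)] / 5700 = +0.01400
∂h/∂y = [90·(+0.59) − 50·(+1.29)] / 5700 = -0.002000
|∇h| = √(0.01400² + -0.002000²) = 0.01414
Seepage velocity v = K·i/n = 30.0 × 0.01414 / 0.32 = 1.326 ft/day.

1.3 ft/day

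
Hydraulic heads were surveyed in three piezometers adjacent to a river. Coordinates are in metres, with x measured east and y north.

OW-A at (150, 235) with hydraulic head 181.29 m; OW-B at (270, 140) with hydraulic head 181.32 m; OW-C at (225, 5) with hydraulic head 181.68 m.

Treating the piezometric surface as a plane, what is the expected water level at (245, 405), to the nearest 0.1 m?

With h = a·x + b·y + c and OW-A as origin, the differences give:
  120·a + (-95)·b = +0.03
  75·a + (-230)·b = +0.39
Eliminate b (×(-230) and ×(-95), subtract): -20475·a = 30.150 → a = ∂h/∂x = -0.001473
Back-substitute: b = ∂h/∂y = -0.002176.
h(245, 405) = 181.29 + (-0.001473)·(95) + (-0.002176)·(170) = 181.29 -0.140 -0.370 = 180.780 m.

180.8 m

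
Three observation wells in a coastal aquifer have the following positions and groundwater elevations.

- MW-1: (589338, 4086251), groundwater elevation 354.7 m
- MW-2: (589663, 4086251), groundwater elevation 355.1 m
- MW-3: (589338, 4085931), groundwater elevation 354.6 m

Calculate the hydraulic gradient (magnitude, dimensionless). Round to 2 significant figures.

∂h/∂x = (355.1 − 354.7) / (589663 − 589338) = +0.001231
∂h/∂y = (354.6 − 354.7) / (4085931 − 4086251) = +0.0003125
|∇h| = √(0.001231² + 0.0003125²) = 0.00127

0.0013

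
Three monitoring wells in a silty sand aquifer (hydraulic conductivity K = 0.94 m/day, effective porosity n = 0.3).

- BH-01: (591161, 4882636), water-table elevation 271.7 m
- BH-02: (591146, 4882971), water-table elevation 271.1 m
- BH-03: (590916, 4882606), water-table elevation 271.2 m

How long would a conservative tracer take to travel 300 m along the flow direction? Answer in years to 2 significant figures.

93 years

Differences from BH-01: to BH-02 (Δx, Δy, Δh) = (-15, 335, -0.6); to BH-03 = (-245, -30, -0.5).
Solve a·Δx + b·Δy = Δh: det = (-15)·(-30) − (-245)·335 = 82525.
∂h/∂x = [(-0.6)·(-30) − (-0.5)·335] / 82525 = +0.002248
∂h/∂y = [(-15)·(-0.5) − (-245)·(-0.6)] / 82525 = -0.001690
|∇h| = √(0.002248² + -0.001690²) = 0.002812
Seepage velocity v = K·i/n = 0.94 × 0.002812 / 0.3 = 0.008811 m/day.
t = 300 / 0.008811 = 3.405e+04 days = 93.2 years.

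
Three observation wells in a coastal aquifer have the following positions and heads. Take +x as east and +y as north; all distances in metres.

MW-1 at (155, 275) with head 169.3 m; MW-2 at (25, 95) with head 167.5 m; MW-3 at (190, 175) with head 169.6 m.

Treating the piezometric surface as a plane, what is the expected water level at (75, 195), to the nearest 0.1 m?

With h = a·x + b·y + c and MW-1 as origin, the differences give:
  (-130)·a + (-180)·b = -1.8
  35·a + (-100)·b = +0.3
Eliminate b (×(-100) and ×(-180), subtract): 19300·a = 234.00 → a = ∂h/∂x = +0.01212
Back-substitute: b = ∂h/∂y = +0.001244.
h(75, 195) = 169.3 + (+0.01212)·(-80) + (+0.001244)·(-80) = 169.3 -0.970 -0.099 = 168.231 m.

168.2 m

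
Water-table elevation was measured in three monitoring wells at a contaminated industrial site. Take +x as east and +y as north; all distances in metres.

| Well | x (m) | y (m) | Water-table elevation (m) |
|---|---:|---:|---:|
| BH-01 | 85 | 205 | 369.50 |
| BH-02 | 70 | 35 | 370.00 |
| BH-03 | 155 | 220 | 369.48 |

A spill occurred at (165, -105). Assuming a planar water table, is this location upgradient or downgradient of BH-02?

Differences from BH-01: to BH-02 (Δx, Δy, Δh) = (-15, -170, +0.50); to BH-03 = (70, 15, -0.02).
Solve a·Δx + b·Δy = Δh: det = (-15)·15 − 70·(-170) = 11675.
∂h/∂x = [(+0.50)·15 − (-0.02)·(-170)] / 11675 = +0.0003512
∂h/∂y = [(-15)·(-0.02) − 70·(+0.50)] / 11675 = -0.002972
Head at (165, -105) = 369.50 + (+0.0003512)·(80) + (-0.002972)·(-310) = 370.45 m.
That is higher than the 370.00 m at BH-02, so the point is upgradient.

upgradient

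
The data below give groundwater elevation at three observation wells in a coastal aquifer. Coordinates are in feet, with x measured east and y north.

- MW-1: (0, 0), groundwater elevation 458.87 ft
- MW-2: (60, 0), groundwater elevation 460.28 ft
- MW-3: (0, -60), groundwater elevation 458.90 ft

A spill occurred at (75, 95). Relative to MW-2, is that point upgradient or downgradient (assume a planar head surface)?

∂h/∂x = (460.28 − 458.87) / (60 − 0) = +0.02350
∂h/∂y = (458.90 − 458.87) / (-60 − 0) = -0.0005000
Head at (75, 95) = 458.87 + (+0.02350)·(75) + (-0.0005000)·(95) = 460.59 ft.
That is higher than the 460.28 ft at MW-2, so the point is upgradient.

upgradient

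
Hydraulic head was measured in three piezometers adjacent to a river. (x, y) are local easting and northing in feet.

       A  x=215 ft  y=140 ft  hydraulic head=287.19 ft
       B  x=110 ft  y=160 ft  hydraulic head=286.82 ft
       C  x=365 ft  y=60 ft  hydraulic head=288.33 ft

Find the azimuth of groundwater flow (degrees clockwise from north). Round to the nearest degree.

Taking A as reference: B−A = (-105, 20, -0.37); C−A = (150, -80, +1.14).
Determinant of the coordinate differences = (-105)·(-80) − 150·20 = 5400.
∂h/∂x = [(-0.37)·(-80) − (+1.14)·20] / 5400 = +0.001259
∂h/∂y = [(-105)·(+1.14) − 150·(-0.37)] / 5400 = -0.01189
Flow direction (−∇h) has components (-0.001259 E, +0.01189 N).
Azimuth = atan2(E, N) = atan2(-0.001259, +0.01189) = 354.0° ≈ 354°.

354°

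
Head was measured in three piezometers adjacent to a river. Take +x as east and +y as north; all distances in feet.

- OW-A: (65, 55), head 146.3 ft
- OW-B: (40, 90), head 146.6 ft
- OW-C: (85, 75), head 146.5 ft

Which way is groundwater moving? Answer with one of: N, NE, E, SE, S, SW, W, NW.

S

With h = a·x + b·y + c and OW-A as origin, the differences give:
  (-25)·a + 35·b = +0.3
  20·a + 20·b = +0.2
Eliminate b (×20 and ×35, subtract): -1200·a = -1.00 → a = ∂h/∂x = +0.0008333
Back-substitute: b = ∂h/∂y = +0.009167.
Flow = −∇h = (-0.0008333 east, -0.009167 north), which points south.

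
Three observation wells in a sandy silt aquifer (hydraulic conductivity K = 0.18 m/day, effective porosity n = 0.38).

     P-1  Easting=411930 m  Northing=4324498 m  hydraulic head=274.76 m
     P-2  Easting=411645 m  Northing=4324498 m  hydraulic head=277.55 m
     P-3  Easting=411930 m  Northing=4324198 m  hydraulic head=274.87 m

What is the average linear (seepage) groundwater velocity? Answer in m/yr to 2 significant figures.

∂h/∂x = (277.55 − 274.76) / (411645 − 411930) = -0.009789
∂h/∂y = (274.87 − 274.76) / (4324198 − 4324498) = -0.0003667
|∇h| = √(-0.009789² + -0.0003667²) = 0.009796
Seepage velocity v = K·i/n = 0.18 × 0.009796 / 0.38 = 0.00464 m/day = 1.695 m/yr.

1.7 m/yr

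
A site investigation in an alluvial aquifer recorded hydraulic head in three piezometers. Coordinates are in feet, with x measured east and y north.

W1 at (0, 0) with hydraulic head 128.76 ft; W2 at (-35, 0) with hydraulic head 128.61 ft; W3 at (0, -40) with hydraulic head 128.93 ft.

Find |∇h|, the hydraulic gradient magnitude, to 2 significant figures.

0.0060

∂h/∂x = (128.61 − 128.76) / (-35 − 0) = +0.004286
∂h/∂y = (128.93 − 128.76) / (-40 − 0) = -0.004250
|∇h| = √(0.004286² + -0.004250²) = 0.006036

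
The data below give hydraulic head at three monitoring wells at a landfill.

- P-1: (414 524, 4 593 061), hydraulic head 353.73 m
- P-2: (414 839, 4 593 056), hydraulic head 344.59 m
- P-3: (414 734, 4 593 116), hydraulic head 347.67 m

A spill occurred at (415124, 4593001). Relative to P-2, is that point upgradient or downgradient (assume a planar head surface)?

downgradient

Differences from P-1: to P-2 (Δx, Δy, Δh) = (315, -5, -9.14); to P-3 = (210, 55, -6.06).
Solve a·Δx + b·Δy = Δh: det = 315·55 − 210·(-5) = 18375.
∂h/∂x = [(-9.14)·55 − (-6.06)·(-5)] / 18375 = -0.02901
∂h/∂y = [315·(-6.06) − 210·(-9.14)] / 18375 = +0.0005714
Head at (415124, 4593001) = 353.73 + (-0.02901)·(600) + (+0.0005714)·(-60) = 336.29 m.
That is lower than the 344.59 m at P-2, so the point is downgradient.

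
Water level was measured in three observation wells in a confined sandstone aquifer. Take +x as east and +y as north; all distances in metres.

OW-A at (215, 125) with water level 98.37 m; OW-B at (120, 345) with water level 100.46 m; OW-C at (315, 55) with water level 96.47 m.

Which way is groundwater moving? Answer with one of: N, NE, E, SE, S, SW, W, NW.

E

Differences from OW-A: to OW-B (Δx, Δy, Δh) = (-95, 220, +2.09); to OW-C = (100, -70, -1.90).
Solve a·Δx + b·Δy = Δh: det = (-95)·(-70) − 100·220 = -15350.
∂h/∂x = [(+2.09)·(-70) − (-1.90)·220] / -15350 = -0.01770
∂h/∂y = [(-95)·(-1.90) − 100·(+2.09)] / -15350 = +0.001857
Flow = −∇h = (+0.01770 east, -0.001857 north), which points east.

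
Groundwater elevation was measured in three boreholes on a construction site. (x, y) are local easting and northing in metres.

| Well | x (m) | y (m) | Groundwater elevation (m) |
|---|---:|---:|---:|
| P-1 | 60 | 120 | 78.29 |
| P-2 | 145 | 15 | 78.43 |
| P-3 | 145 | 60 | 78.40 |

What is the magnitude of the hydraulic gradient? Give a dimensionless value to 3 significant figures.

Differences from P-1: to P-2 (Δx, Δy, Δh) = (85, -105, +0.14); to P-3 = (85, -60, +0.11).
Determinant of the coordinate differences = 85·(-60) − 85·(-105) = 3825.
∂h/∂x = [(+0.14)·(-60) − (+0.11)·(-105)] / 3825 = +0.0008235
∂h/∂y = [85·(+0.11) − 85·(+0.14)] / 3825 = -0.0006667
|∇h| = √(0.0008235² + -0.0006667²) = 0.00106

0.00106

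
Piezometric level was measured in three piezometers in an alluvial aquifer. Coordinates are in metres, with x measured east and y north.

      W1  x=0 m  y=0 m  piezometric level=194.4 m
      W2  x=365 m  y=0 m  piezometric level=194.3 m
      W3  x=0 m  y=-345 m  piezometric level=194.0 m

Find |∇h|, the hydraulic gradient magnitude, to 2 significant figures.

0.0012

∂h/∂x = (194.3 − 194.4) / (365 − 0) = -0.0002740
∂h/∂y = (194.0 − 194.4) / (-345 − 0) = +0.001159
|∇h| = √(-0.0002740² + 0.001159²) = 0.001191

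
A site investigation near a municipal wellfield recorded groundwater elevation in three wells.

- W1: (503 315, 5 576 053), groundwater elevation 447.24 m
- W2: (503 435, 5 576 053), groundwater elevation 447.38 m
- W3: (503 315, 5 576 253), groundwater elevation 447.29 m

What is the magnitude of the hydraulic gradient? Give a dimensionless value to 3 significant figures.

∂h/∂x = (447.38 − 447.24) / (503435 − 503315) = +0.001167
∂h/∂y = (447.29 − 447.24) / (5576253 − 5576053) = +0.0002500
|∇h| = √(0.001167² + 0.0002500²) = 0.001193

0.00119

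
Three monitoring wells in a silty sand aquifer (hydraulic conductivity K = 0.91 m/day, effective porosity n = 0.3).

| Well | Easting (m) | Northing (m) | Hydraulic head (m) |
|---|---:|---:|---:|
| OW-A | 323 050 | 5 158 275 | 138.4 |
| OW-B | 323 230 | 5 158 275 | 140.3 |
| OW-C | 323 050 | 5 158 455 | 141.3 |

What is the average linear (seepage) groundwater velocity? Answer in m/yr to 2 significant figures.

21 m/yr

∂h/∂x = (140.3 − 138.4) / (323230 − 323050) = +0.01056
∂h/∂y = (141.3 − 138.4) / (5158455 − 5158275) = +0.01611
|∇h| = √(0.01056² + 0.01611²) = 0.01926
Seepage velocity v = K·i/n = 0.91 × 0.01926 / 0.3 = 0.05842 m/day = 21.34 m/yr.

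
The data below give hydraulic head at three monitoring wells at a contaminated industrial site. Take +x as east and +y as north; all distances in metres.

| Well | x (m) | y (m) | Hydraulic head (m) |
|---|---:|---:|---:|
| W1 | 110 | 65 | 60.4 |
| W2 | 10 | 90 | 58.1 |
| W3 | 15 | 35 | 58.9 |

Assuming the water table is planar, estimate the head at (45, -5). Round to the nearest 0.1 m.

With h = a·x + b·y + c and W1 as origin, the differences give:
  (-100)·a + 25·b = -2.3
  (-95)·a + (-30)·b = -1.5
Eliminate b (×(-30) and ×25, subtract): 5375·a = 106.50 → a = ∂h/∂x = +0.01981
Back-substitute: b = ∂h/∂y = -0.01274.
h(45, -5) = 60.4 + (+0.01981)·(-65) + (-0.01274)·(-70) = 60.4 -1.288 +0.892 = 60.004 m.

60.0 m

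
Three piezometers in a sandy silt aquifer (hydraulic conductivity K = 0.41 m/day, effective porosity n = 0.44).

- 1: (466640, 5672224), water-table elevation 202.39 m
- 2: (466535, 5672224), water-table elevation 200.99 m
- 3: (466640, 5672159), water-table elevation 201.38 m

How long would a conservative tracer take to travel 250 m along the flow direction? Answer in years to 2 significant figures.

∂h/∂x = (200.99 − 202.39) / (466535 − 466640) = +0.01333
∂h/∂y = (201.38 − 202.39) / (5672159 − 5672224) = +0.01554
|∇h| = √(0.01333² + 0.01554²) = 0.02047
Seepage velocity v = K·i/n = 0.41 × 0.02047 / 0.44 = 0.01907 m/day.
t = 250 / 0.01907 = 1.311e+04 days = 35.9 years.

36 years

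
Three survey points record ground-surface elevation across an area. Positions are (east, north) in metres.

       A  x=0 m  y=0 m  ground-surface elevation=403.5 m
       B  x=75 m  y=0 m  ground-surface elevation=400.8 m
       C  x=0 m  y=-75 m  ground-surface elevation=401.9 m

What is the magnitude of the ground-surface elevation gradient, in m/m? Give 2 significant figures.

∂z/∂x = (400.8 − 403.5) / (75 − 0) = -0.03600
∂z/∂y = (401.9 − 403.5) / (-75 − 0) = +0.02133
|∇f| = √(-0.03600² + 0.02133²) = 0.04184 m/m

0.042 m/m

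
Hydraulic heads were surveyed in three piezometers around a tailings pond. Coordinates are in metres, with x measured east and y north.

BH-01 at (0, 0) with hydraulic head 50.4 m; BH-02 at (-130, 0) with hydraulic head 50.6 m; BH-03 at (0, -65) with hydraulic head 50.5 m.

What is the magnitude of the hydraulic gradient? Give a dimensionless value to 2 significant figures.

∂h/∂x = (50.6 − 50.4) / (-130 − 0) = -0.001538
∂h/∂y = (50.5 − 50.4) / (-65 − 0) = -0.001538
|∇h| = √(-0.001538² + -0.001538²) = 0.002175

0.0022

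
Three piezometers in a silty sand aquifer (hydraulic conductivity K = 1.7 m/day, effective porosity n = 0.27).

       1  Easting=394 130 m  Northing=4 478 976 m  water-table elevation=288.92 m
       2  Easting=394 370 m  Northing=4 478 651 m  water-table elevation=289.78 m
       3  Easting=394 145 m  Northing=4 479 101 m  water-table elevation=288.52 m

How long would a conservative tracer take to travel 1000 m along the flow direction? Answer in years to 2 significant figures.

140 years

With h = a·x + b·y + c and 1 as origin, the differences give:
  240·a + (-325)·b = +0.86
  15·a + 125·b = -0.40
Eliminate b (×125 and ×(-325), subtract): 34875·a = -22.500 → a = ∂h/∂x = -0.0006452
Back-substitute: b = ∂h/∂y = -0.003123.
|∇h| = √(-0.0006452² + -0.003123²) = 0.003189
Seepage velocity v = K·i/n = 1.7 × 0.003189 / 0.27 = 0.02008 m/day.
t = 1000 / 0.02008 = 4.98e+04 days = 136 years.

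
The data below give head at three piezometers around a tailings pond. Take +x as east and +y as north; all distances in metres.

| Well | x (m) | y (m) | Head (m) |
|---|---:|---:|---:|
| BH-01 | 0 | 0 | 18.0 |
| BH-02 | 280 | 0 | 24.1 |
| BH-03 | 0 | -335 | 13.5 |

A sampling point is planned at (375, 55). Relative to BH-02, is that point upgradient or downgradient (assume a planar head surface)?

∂h/∂x = (24.1 − 18.0) / (280 − 0) = +0.02179
∂h/∂y = (13.5 − 18.0) / (-335 − 0) = +0.01343
Head at (375, 55) = 18.0 + (+0.02179)·(375) + (+0.01343)·(55) = 26.91 m.
That is higher than the 24.1 m at BH-02, so the point is upgradient.

upgradient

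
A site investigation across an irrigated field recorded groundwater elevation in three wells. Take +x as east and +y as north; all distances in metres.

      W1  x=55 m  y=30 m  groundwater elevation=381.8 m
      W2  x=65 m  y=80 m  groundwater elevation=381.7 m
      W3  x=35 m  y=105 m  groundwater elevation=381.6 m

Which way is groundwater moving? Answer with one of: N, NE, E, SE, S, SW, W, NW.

With h = a·x + b·y + c and W1 as origin, the differences give:
  10·a + 50·b = -0.1
  (-20)·a + 75·b = -0.2
Eliminate b (×75 and ×50, subtract): 1750·a = 2.50 → a = ∂h/∂x = +0.001429
Back-substitute: b = ∂h/∂y = -0.002286.
Flow = −∇h = (-0.001429 east, +0.002286 north), which points northwest.

NW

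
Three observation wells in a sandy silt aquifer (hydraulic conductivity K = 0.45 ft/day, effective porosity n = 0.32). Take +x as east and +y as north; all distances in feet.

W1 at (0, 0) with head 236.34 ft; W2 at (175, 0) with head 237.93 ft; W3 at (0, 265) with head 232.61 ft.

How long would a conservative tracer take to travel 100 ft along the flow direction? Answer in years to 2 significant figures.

12 years

∂h/∂x = (237.93 − 236.34) / (175 − 0) = +0.009086
∂h/∂y = (232.61 − 236.34) / (265 − 0) = -0.01408
|∇h| = √(0.009086² + -0.01408²) = 0.01676
Seepage velocity v = K·i/n = 0.45 × 0.01676 / 0.32 = 0.02357 ft/day.
t = 100 / 0.02357 = 4243 days = 11.6 years.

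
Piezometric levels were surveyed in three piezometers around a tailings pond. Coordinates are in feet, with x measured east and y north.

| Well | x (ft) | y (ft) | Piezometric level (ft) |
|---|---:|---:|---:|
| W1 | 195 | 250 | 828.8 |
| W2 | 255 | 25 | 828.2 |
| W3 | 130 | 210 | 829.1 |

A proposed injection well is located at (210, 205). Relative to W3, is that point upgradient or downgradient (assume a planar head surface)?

Taking W1 as reference: W2−W1 = (60, -225, -0.6); W3−W1 = (-65, -40, +0.3).
Determinant of the coordinate differences = 60·(-40) − (-65)·(-225) = -17025.
∂h/∂x = [(-0.6)·(-40) − (+0.3)·(-225)] / -17025 = -0.005374
∂h/∂y = [60·(+0.3) − (-65)·(-0.6)] / -17025 = +0.001233
Head at (210, 205) = 828.8 + (-0.005374)·(15) + (+0.001233)·(-45) = 828.66 ft.
That is lower than the 829.1 ft at W3, so the point is downgradient.

downgradient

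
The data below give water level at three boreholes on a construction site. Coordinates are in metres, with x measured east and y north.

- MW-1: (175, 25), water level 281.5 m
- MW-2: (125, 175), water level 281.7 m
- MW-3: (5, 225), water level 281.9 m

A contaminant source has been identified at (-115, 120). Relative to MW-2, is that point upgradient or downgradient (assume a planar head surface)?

upgradient

Differences from MW-1: to MW-2 (Δx, Δy, Δh) = (-50, 150, +0.2); to MW-3 = (-170, 200, +0.4).
Solve a·Δx + b·Δy = Δh: det = (-50)·200 − (-170)·150 = 15500.
∂h/∂x = [(+0.2)·200 − (+0.4)·150] / 15500 = -0.001290
∂h/∂y = [(-50)·(+0.4) − (-170)·(+0.2)] / 15500 = +0.0009032
Head at (-115, 120) = 281.5 + (-0.001290)·(-290) + (+0.0009032)·(95) = 281.96 m.
That is higher than the 281.7 m at MW-2, so the point is upgradient.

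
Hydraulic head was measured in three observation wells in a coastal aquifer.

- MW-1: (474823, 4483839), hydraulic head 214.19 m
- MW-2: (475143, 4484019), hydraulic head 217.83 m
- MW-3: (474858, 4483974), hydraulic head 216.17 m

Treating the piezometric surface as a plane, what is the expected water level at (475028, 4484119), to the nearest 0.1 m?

With h = a·x + b·y + c and MW-1 as origin, the differences give:
  320·a + 180·b = +3.64
  35·a + 135·b = +1.98
Eliminate b (×135 and ×180, subtract): 36900·a = 135.000 → a = ∂h/∂x = +0.003659
Back-substitute: b = ∂h/∂y = +0.01372.
h(475028, 4484119) = 214.19 + (+0.003659)·(205) + (+0.01372)·(280) = 214.19 +0.750 +3.841 = 218.781 m.

218.8 m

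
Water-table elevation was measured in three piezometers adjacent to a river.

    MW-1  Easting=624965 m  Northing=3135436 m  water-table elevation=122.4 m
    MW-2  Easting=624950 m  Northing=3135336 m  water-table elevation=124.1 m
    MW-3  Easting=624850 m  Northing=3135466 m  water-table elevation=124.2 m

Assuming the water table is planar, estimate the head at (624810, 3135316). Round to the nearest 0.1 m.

With h = a·x + b·y + c and MW-1 as origin, the differences give:
  (-15)·a + (-100)·b = +1.7
  (-115)·a + 30·b = +1.8
Eliminate b (×30 and ×(-100), subtract): -11950·a = 231.00 → a = ∂h/∂x = -0.01933
Back-substitute: b = ∂h/∂y = -0.01410.
h(624810, 3135316) = 122.4 + (-0.01933)·(-155) + (-0.01410)·(-120) = 122.4 +2.996 +1.692 = 127.088 m.

127.1 m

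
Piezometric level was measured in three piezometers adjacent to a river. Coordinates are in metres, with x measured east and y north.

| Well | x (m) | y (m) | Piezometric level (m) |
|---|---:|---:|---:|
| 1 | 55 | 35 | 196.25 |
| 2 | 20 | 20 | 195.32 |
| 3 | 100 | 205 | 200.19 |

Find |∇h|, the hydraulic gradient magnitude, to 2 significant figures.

0.026

Three-point gradient (reference 1): Δ to 2 = (-35, -15, -0.93), Δ to 3 = (45, 170, +3.94).
∂h/∂x = +0.01877, ∂h/∂y = +0.01821 (det = -5275).
|∇h| = √(0.01877² + 0.01821²) = 0.02615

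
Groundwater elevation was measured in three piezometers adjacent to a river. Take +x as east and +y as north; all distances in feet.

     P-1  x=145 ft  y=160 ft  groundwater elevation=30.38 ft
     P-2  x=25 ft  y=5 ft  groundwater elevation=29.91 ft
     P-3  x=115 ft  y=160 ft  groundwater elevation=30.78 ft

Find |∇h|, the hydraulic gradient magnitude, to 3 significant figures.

0.0189

With h = a·x + b·y + c and P-1 as origin, the differences give:
  (-120)·a + (-155)·b = -0.47
  (-30)·a + 0·b = +0.40
Eliminate b (×0 and ×(-155), subtract): -4650·a = 62.000 → a = ∂h/∂x = -0.01333
Back-substitute: b = ∂h/∂y = +0.01335.
|∇h| = √(-0.01333² + 0.01335²) = 0.01887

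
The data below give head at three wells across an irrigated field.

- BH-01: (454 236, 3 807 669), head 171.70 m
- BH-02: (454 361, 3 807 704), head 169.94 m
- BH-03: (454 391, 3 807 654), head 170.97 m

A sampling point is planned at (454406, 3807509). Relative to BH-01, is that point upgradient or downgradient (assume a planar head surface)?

Differences from BH-01: to BH-02 (Δx, Δy, Δh) = (125, 35, -1.76); to BH-03 = (155, -15, -0.73).
Determinant of the coordinate differences = 125·(-15) − 155·35 = -7300.
∂h/∂x = [(-1.76)·(-15) − (-0.73)·35] / -7300 = -0.007116
∂h/∂y = [125·(-0.73) − 155·(-1.76)] / -7300 = -0.02487
Head at (454406, 3807509) = 171.70 + (-0.007116)·(170) + (-0.02487)·(-160) = 174.47 m.
That is higher than the 171.70 m at BH-01, so the point is upgradient.

upgradient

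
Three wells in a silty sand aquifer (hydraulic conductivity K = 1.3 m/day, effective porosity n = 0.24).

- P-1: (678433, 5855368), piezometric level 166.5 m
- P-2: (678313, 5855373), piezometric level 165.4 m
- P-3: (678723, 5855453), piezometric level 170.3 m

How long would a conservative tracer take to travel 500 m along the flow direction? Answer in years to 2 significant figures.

With h = a·x + b·y + c and P-1 as origin, the differences give:
  (-120)·a + 5·b = -1.1
  290·a + 85·b = +3.8
Eliminate b (×85 and ×5, subtract): -11650·a = -112.50 → a = ∂h/∂x = +0.009657
Back-substitute: b = ∂h/∂y = +0.01176.
|∇h| = √(0.009657² + 0.01176²) = 0.01522
Seepage velocity v = K·i/n = 1.3 × 0.01522 / 0.24 = 0.08244 m/day.
t = 500 / 0.08244 = 6065 days = 16.6 years.

17 years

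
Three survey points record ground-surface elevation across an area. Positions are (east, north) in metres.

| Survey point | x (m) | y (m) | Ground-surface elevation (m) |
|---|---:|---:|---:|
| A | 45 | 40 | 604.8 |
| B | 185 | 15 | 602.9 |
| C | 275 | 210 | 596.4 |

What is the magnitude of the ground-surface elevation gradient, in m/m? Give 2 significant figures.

Differences from A: to B (Δx, Δy, Δh) = (140, -25, -1.9); to C = (230, 170, -8.4).
Solve a·Δx + b·Δy = Δz: det = 140·170 − 230·(-25) = 29550.
∂z/∂x = [(-1.9)·170 − (-8.4)·(-25)] / 29550 = -0.01804
∂z/∂y = [140·(-8.4) − 230·(-1.9)] / 29550 = -0.02501
|∇f| = √(-0.01804² + -0.02501²) = 0.03084 m/m

0.031 m/m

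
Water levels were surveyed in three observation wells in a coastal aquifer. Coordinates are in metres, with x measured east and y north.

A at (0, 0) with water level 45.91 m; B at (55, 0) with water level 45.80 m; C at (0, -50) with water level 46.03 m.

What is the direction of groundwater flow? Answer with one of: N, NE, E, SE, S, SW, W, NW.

∂h/∂x = (45.80 − 45.91) / (55 − 0) = -0.002000
∂h/∂y = (46.03 − 45.91) / (-50 − 0) = -0.002400
Flow = −∇h = (+0.002000 east, +0.002400 north), which points northeast.

NE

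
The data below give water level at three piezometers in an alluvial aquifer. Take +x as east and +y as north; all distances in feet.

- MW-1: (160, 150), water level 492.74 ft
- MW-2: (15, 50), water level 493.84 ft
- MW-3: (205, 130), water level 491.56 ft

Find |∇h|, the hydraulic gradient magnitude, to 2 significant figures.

0.025

Taking MW-1 as reference: MW-2−MW-1 = (-145, -100, +1.10); MW-3−MW-1 = (45, -20, -1.18).
Determinant of the coordinate differences = (-145)·(-20) − 45·(-100) = 7400.
∂h/∂x = [(+1.10)·(-20) − (-1.18)·(-100)] / 7400 = -0.01892
∂h/∂y = [(-145)·(-1.18) − 45·(+1.10)] / 7400 = +0.01643
|∇h| = √(-0.01892² + 0.01643²) = 0.02506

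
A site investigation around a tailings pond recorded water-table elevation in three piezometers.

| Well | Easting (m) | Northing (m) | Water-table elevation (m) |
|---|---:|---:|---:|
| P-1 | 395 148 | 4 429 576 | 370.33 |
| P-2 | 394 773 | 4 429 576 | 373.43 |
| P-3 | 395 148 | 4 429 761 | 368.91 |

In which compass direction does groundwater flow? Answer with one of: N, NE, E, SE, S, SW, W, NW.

NE

∂h/∂x = (373.43 − 370.33) / (394773 − 395148) = -0.008267
∂h/∂y = (368.91 − 370.33) / (4429761 − 4429576) = -0.007676
Flow = −∇h = (+0.008267 east, +0.007676 north), which points northeast.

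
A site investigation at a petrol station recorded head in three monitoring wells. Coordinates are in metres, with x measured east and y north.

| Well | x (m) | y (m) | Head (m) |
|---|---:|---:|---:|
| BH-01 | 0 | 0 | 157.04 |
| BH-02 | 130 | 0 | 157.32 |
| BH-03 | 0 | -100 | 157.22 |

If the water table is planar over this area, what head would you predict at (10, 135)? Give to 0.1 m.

∂h/∂x = (157.32 − 157.04) / (130 − 0) = +0.002154
∂h/∂y = (157.22 − 157.04) / (-100 − 0) = -0.001800
h(10, 135) = 157.04 + (+0.002154)·(10) + (-0.001800)·(135) = 157.04 +0.022 -0.243 = 156.819 m.

156.8 m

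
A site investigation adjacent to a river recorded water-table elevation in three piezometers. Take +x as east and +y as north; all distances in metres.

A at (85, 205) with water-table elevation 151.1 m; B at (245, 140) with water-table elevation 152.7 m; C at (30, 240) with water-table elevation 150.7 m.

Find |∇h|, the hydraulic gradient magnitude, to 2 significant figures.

0.019

Differences from A: to B (Δx, Δy, Δh) = (160, -65, +1.6); to C = (-55, 35, -0.4).
Solve a·Δx + b·Δy = Δh: det = 160·35 − (-55)·(-65) = 2025.
∂h/∂x = [(+1.6)·35 − (-0.4)·(-65)] / 2025 = +0.01481
∂h/∂y = [160·(-0.4) − (-55)·(+1.6)] / 2025 = +0.01185
|∇h| = √(0.01481² + 0.01185²) = 0.01897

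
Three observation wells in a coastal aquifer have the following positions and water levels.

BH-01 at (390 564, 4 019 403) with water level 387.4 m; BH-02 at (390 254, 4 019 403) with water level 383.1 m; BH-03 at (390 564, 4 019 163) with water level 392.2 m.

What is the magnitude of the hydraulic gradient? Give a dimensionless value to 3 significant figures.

∂h/∂x = (383.1 − 387.4) / (390254 − 390564) = +0.01387
∂h/∂y = (392.2 − 387.4) / (4019163 − 4019403) = -0.02000
|∇h| = √(0.01387² + -0.02000²) = 0.02434

0.0243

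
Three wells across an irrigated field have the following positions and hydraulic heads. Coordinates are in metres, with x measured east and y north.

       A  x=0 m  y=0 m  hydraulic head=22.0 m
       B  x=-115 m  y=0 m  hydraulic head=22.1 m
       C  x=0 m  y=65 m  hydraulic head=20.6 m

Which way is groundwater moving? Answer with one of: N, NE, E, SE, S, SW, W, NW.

N

∂h/∂x = (22.1 − 22.0) / (-115 − 0) = -0.0008696
∂h/∂y = (20.6 − 22.0) / (65 − 0) = -0.02154
Flow = −∇h = (+0.0008696 east, +0.02154 north), which points north.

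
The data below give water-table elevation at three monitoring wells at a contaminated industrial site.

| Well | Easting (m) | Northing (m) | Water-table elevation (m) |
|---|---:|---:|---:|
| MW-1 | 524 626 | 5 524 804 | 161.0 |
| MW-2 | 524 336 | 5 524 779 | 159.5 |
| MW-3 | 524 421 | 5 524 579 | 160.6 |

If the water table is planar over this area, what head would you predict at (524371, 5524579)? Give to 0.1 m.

Differences from MW-1: to MW-2 (Δx, Δy, Δh) = (-290, -25, -1.5); to MW-3 = (-205, -225, -0.4).
Solve a·Δx + b·Δy = Δh: det = (-290)·(-225) − (-205)·(-25) = 60125.
∂h/∂x = [(-1.5)·(-225) − (-0.4)·(-25)] / 60125 = +0.005447
∂h/∂y = [(-290)·(-0.4) − (-205)·(-1.5)] / 60125 = -0.003185
h(524371, 5524579) = 161.0 + (+0.005447)·(-255) + (-0.003185)·(-225) = 161.0 -1.389 +0.717 = 160.328 m.

160.3 m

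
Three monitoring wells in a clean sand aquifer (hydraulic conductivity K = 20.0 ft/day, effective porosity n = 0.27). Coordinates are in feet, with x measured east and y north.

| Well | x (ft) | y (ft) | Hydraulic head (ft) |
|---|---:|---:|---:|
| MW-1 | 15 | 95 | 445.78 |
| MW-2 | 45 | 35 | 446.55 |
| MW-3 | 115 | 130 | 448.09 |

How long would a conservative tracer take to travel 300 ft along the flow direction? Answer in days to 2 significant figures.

Taking MW-1 as reference: MW-2−MW-1 = (30, -60, +0.77); MW-3−MW-1 = (100, 35, +2.31).
Determinant of the coordinate differences = 30·35 − 100·(-60) = 7050.
∂h/∂x = [(+0.77)·35 − (+2.31)·(-60)] / 7050 = +0.02348
∂h/∂y = [30·(+2.31) − 100·(+0.77)] / 7050 = -0.001092
|∇h| = √(0.02348² + -0.001092²) = 0.02351
Seepage velocity v = K·i/n = 20.0 × 0.02351 / 0.27 = 1.741 ft/day.
t = 300 / 1.741 = 172.3 days.

170 days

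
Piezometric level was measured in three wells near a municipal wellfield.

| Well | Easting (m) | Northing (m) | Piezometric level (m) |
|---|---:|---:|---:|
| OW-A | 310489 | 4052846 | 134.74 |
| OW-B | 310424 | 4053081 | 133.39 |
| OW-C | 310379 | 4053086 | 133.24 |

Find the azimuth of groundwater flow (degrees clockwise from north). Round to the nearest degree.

Taking OW-A as reference: OW-B−OW-A = (-65, 235, -1.35); OW-C−OW-A = (-110, 240, -1.50).
Solve a·Δx + b·Δy = Δh: det = (-65)·240 − (-110)·235 = 10250.
∂h/∂x = [(-1.35)·240 − (-1.50)·235] / 10250 = +0.002780
∂h/∂y = [(-65)·(-1.50) − (-110)·(-1.35)] / 10250 = -0.004976
Flow direction (−∇h) has components (-0.002780 E, +0.004976 N).
Azimuth = atan2(E, N) = atan2(-0.002780, +0.004976) = 330.8° ≈ 331°.

331°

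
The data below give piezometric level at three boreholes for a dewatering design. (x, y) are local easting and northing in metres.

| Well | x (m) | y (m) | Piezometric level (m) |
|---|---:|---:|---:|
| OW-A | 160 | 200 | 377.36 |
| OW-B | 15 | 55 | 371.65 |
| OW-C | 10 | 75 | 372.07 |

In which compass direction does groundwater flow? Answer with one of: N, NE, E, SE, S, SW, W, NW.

With h = a·x + b·y + c and OW-A as origin, the differences give:
  (-145)·a + (-145)·b = -5.71
  (-150)·a + (-125)·b = -5.29
Eliminate b (×(-125) and ×(-145), subtract): -3625·a = -53.300 → a = ∂h/∂x = +0.01470
Back-substitute: b = ∂h/∂y = +0.02468.
Flow = −∇h = (-0.01470 east, -0.02468 north), which points southwest.

SW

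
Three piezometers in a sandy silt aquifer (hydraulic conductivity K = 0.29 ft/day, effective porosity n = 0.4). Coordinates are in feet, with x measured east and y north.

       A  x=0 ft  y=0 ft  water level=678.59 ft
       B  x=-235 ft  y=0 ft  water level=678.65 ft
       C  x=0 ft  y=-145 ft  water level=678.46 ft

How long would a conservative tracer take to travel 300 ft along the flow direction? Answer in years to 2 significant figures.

∂h/∂x = (678.65 − 678.59) / (-235 − 0) = -0.0002553
∂h/∂y = (678.46 − 678.59) / (-145 − 0) = +0.0008966
|∇h| = √(-0.0002553² + 0.0008966²) = 0.0009322
Seepage velocity v = K·i/n = 0.29 × 0.0009322 / 0.4 = 0.0006758 ft/day.
t = 300 / 0.0006758 = 4.439e+05 days = 1.22e+03 years.

1200 years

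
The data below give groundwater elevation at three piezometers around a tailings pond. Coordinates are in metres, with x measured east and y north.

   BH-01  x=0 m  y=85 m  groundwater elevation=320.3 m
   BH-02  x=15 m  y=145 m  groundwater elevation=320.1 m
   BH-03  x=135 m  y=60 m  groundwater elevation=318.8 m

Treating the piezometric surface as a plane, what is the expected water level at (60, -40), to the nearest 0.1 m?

Taking BH-01 as reference: BH-02−BH-01 = (15, 60, -0.2); BH-03−BH-01 = (135, -25, -1.5).
Determinant of the coordinate differences = 15·(-25) − 135·60 = -8475.
∂h/∂x = [(-0.2)·(-25) − (-1.5)·60] / -8475 = -0.01121
∂h/∂y = [15·(-1.5) − 135·(-0.2)] / -8475 = -0.0005310
h(60, -40) = 320.3 + (-0.01121)·(60) + (-0.0005310)·(-125) = 320.3 -0.673 +0.066 = 319.694 m.

319.7 m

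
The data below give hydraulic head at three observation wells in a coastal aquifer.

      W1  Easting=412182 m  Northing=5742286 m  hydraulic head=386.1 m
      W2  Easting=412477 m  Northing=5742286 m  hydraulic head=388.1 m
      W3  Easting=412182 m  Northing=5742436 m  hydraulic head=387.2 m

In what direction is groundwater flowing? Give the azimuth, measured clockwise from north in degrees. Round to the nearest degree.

∂h/∂x = (388.1 − 386.1) / (412477 − 412182) = +0.006780
∂h/∂y = (387.2 − 386.1) / (5742436 − 5742286) = +0.007333
Flow direction (−∇h) has components (-0.006780 E, -0.007333 N).
Azimuth = atan2(E, N) = atan2(-0.006780, -0.007333) = 222.8° ≈ 223°.

223°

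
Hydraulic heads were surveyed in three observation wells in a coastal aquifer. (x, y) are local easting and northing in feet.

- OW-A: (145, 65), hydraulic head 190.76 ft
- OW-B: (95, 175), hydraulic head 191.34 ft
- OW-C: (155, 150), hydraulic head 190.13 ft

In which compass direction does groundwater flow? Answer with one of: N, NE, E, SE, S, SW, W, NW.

E

With h = a·x + b·y + c and OW-A as origin, the differences give:
  (-50)·a + 110·b = +0.58
  10·a + 85·b = -0.63
Eliminate b (×85 and ×110, subtract): -5350·a = 118.600 → a = ∂h/∂x = -0.02217
Back-substitute: b = ∂h/∂y = -0.004804.
Flow = −∇h = (+0.02217 east, +0.004804 north), which points east.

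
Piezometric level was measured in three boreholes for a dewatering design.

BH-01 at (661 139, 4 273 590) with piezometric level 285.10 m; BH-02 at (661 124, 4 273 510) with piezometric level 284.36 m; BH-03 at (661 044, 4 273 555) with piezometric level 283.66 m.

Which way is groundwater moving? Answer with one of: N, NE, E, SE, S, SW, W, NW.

Taking BH-01 as reference: BH-02−BH-01 = (-15, -80, -0.74); BH-03−BH-01 = (-95, -35, -1.44).
Determinant of the coordinate differences = (-15)·(-35) − (-95)·(-80) = -7075.
∂h/∂x = [(-0.74)·(-35) − (-1.44)·(-80)] / -7075 = +0.01262
∂h/∂y = [(-15)·(-1.44) − (-95)·(-0.74)] / -7075 = +0.006883
Flow = −∇h = (-0.01262 east, -0.006883 north), which points southwest.

SW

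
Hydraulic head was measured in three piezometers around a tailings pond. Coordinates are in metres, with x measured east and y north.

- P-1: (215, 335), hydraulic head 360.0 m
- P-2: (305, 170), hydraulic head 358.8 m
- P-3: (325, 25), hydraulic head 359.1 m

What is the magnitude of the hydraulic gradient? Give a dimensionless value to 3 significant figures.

Differences from P-1: to P-2 (Δx, Δy, Δh) = (90, -165, -1.2); to P-3 = (110, -310, -0.9).
Determinant of the coordinate differences = 90·(-310) − 110·(-165) = -9750.
∂h/∂x = [(-1.2)·(-310) − (-0.9)·(-165)] / -9750 = -0.02292
∂h/∂y = [90·(-0.9) − 110·(-1.2)] / -9750 = -0.005231
|∇h| = √(-0.02292² + -0.005231²) = 0.02351

0.0235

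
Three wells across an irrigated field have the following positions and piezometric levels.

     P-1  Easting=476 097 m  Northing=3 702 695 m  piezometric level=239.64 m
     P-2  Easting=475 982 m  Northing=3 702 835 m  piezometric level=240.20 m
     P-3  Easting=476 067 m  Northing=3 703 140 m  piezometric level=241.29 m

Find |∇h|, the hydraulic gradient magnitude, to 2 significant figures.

Taking P-1 as reference: P-2−P-1 = (-115, 140, +0.56); P-3−P-1 = (-30, 445, +1.65).
Solve a·Δx + b·Δy = Δh: det = (-115)·445 − (-30)·140 = -46975.
∂h/∂x = [(+0.56)·445 − (+1.65)·140] / -46975 = -0.0003874
∂h/∂y = [(-115)·(+1.65) − (-30)·(+0.56)] / -46975 = +0.003682
|∇h| = √(-0.0003874² + 0.003682²) = 0.003702

0.0037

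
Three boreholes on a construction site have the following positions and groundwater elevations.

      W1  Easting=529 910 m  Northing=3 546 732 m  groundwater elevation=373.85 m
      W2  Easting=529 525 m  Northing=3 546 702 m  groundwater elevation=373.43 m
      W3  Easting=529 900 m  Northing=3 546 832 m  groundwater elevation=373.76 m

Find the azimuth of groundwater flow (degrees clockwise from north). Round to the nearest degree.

With h = a·x + b·y + c and W1 as origin, the differences give:
  (-385)·a + (-30)·b = -0.42
  (-10)·a + 100·b = -0.09
Eliminate b (×100 and ×(-30), subtract): -38800·a = -44.700 → a = ∂h/∂x = +0.001152
Back-substitute: b = ∂h/∂y = -0.0007848.
Flow direction (−∇h) has components (-0.001152 E, +0.0007848 N).
Azimuth = atan2(E, N) = atan2(-0.001152, +0.0007848) = 304.3° ≈ 304°.

304°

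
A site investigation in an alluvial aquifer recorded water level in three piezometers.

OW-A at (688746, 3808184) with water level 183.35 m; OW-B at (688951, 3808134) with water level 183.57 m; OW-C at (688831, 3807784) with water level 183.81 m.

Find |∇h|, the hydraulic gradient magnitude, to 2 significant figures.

0.0013

Differences from OW-A: to OW-B (Δx, Δy, Δh) = (205, -50, +0.22); to OW-C = (85, -400, +0.46).
Determinant of the coordinate differences = 205·(-400) − 85·(-50) = -77750.
∂h/∂x = [(+0.22)·(-400) − (+0.46)·(-50)] / -77750 = +0.0008360
∂h/∂y = [205·(+0.46) − 85·(+0.22)] / -77750 = -0.0009723
|∇h| = √(0.0008360² + -0.0009723²) = 0.001282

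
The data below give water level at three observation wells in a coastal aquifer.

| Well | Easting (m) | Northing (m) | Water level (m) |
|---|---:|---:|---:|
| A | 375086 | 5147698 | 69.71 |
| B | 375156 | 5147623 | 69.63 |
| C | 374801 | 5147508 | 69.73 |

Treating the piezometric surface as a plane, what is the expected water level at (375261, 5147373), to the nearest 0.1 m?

69.4 m

Differences from A: to B (Δx, Δy, Δh) = (70, -75, -0.08); to C = (-285, -190, +0.02).
Determinant of the coordinate differences = 70·(-190) − (-285)·(-75) = -34675.
∂h/∂x = [(-0.08)·(-190) − (+0.02)·(-75)] / -34675 = -0.0004816
∂h/∂y = [70·(+0.02) − (-285)·(-0.08)] / -34675 = +0.0006172
h(375261, 5147373) = 69.71 + (-0.0004816)·(175) + (+0.0006172)·(-325) = 69.71 -0.084 -0.201 = 69.425 m.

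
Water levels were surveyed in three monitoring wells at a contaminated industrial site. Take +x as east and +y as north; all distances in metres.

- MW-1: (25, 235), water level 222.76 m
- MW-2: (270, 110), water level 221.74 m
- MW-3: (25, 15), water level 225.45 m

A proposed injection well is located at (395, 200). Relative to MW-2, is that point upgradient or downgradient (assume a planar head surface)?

downgradient

With h = a·x + b·y + c and MW-1 as origin, the differences give:
  245·a + (-125)·b = -1.02
  0·a + (-220)·b = +2.69
Eliminate b (×(-220) and ×(-125), subtract): -53900·a = 560.650 → a = ∂h/∂x = -0.01040
Back-substitute: b = ∂h/∂y = -0.01223.
Head at (395, 200) = 222.76 + (-0.01040)·(370) + (-0.01223)·(-35) = 219.34 m.
That is lower than the 221.74 m at MW-2, so the point is downgradient.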